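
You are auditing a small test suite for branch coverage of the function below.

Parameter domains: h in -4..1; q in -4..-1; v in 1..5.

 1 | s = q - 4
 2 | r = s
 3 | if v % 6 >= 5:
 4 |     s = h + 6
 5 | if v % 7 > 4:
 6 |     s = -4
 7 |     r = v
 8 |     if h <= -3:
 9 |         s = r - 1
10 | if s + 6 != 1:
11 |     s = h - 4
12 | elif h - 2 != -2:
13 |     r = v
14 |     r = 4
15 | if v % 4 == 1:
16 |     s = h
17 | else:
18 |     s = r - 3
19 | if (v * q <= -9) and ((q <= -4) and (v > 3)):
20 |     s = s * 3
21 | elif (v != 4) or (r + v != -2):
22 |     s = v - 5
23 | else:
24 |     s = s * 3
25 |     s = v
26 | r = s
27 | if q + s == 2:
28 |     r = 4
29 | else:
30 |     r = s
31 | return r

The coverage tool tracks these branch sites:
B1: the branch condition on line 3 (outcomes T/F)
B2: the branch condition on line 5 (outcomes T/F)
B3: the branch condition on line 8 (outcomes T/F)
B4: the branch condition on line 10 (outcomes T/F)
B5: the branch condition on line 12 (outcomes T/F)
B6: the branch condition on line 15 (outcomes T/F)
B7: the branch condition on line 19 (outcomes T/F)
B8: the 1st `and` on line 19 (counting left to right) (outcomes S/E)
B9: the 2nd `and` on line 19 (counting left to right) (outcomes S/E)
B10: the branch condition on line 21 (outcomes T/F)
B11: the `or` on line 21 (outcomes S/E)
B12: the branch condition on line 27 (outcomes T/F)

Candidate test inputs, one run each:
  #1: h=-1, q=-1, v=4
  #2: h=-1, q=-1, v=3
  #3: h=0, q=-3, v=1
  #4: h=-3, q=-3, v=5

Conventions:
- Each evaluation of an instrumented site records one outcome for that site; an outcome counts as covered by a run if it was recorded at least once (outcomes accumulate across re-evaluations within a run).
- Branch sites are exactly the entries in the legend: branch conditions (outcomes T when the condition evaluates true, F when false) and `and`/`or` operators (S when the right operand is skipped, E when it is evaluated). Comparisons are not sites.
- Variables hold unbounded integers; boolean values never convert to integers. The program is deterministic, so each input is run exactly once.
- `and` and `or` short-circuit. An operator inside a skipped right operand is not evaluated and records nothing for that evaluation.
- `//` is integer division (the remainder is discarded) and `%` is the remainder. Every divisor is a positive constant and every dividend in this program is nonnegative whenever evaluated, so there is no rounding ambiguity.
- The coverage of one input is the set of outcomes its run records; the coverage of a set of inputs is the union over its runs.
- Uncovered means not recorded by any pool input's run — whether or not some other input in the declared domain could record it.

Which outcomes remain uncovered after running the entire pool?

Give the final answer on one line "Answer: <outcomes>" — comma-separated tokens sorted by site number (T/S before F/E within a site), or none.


input #1, h=-1, q=-1, v=4: outcomes B1=F, B2=F, B4=F, B5=T, B6=F, B7=F, B8=S, B10=T, B11=E, B12=F
input #2, h=-1, q=-1, v=3: outcomes B1=F, B2=F, B4=F, B5=T, B6=F, B7=F, B8=S, B10=T, B11=S, B12=F
input #3, h=0, q=-3, v=1: outcomes B1=F, B2=F, B4=T, B6=T, B7=F, B8=S, B10=T, B11=S, B12=F
input #4, h=-3, q=-3, v=5: outcomes B1=T, B2=T, B3=T, B4=T, B6=T, B7=F, B8=E, B9=S, B10=T, B11=S, B12=F
union over the pool: B1=T, B1=F, B2=T, B2=F, B3=T, B4=T, B4=F, B5=T, B6=T, B6=F, B7=F, B8=S, B8=E, B9=S, B10=T, B11=S, B11=E, B12=F
uncovered (6 of 24): B3=F, B5=F, B7=T, B9=E, B10=F, B12=T
Answer: B3=F, B5=F, B7=T, B9=E, B10=F, B12=T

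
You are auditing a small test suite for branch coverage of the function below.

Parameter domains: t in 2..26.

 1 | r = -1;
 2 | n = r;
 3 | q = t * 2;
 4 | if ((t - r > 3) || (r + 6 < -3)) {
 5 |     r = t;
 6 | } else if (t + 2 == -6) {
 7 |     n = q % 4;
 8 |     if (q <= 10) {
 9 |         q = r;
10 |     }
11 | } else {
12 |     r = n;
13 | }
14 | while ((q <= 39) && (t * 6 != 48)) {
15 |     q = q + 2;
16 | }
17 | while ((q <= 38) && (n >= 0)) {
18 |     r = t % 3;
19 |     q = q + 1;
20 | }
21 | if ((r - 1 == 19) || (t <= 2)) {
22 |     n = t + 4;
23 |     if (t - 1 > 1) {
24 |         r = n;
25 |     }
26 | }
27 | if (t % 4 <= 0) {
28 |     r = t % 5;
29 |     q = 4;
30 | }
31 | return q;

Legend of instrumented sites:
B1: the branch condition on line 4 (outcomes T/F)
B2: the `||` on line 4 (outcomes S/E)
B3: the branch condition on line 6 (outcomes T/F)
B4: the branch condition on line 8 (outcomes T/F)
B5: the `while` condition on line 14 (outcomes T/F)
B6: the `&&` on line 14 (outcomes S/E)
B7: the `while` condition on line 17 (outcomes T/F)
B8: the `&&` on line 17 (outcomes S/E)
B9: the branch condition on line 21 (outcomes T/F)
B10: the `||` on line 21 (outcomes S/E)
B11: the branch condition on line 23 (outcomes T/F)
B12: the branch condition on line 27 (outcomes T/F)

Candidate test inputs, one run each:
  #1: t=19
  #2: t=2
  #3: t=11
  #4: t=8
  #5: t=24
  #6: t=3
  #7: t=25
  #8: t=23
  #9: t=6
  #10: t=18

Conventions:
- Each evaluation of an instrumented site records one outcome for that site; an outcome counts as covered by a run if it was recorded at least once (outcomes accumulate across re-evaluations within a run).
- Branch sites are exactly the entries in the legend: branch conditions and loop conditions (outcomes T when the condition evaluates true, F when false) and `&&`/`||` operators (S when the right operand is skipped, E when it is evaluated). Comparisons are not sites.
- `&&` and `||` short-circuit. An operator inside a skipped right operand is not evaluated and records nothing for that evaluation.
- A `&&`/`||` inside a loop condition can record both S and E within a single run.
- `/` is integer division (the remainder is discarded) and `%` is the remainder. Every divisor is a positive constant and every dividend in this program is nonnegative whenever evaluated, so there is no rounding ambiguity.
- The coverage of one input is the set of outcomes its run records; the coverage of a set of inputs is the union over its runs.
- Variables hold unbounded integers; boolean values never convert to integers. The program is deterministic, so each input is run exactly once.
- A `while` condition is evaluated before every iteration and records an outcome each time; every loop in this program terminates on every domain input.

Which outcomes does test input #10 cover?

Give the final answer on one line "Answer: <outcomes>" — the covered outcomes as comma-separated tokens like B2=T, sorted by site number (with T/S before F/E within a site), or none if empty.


Event log for input #10 (t=18):
  B2->S, B1->T, B6->E, B5->T, B6->E, B5->T, B6->S, B5->F, B8->S, B7->F
  B10->E, B9->F, B12->F
collecting distinct outcomes: B1=T, B2=S, B5=T, B5=F, B6=S, B6=E, B7=F, B8=S, B9=F, B10=E, B12=F
Answer: B1=T, B2=S, B5=T, B5=F, B6=S, B6=E, B7=F, B8=S, B9=F, B10=E, B12=F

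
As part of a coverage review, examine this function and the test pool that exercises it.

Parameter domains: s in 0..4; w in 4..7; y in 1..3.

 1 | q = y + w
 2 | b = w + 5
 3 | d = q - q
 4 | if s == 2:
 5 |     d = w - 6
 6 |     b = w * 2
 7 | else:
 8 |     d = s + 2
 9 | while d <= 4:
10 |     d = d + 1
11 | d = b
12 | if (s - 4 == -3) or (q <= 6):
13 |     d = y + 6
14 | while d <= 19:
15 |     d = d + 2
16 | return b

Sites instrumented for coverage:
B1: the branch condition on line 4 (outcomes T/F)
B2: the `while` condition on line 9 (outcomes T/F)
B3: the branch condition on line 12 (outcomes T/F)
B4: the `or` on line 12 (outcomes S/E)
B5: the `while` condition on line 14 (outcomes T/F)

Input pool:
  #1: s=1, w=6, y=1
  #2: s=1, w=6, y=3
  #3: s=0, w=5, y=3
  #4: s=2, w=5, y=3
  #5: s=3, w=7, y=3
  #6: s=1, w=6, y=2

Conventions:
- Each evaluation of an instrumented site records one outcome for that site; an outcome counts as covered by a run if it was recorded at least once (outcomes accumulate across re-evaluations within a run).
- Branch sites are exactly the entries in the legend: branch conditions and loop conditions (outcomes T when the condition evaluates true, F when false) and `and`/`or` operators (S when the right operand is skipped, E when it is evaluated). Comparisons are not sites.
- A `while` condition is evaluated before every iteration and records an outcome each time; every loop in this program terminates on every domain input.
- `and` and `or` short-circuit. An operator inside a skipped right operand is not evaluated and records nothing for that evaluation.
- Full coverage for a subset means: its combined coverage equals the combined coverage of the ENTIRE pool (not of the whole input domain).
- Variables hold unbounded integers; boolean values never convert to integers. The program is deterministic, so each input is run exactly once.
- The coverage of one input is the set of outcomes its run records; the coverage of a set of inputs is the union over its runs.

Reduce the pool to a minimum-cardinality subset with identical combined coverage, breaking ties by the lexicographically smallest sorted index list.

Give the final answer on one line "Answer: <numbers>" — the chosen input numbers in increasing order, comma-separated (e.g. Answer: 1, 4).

test 1 (s=1, w=6, y=1) fires B1->F, B2->T, B2->T, B2->F, B4->S, B3->T, B5->T, B5->T, B5->T, B5->T, B5->T, B5->T, B5->T, B5->F; hits B1=F, B2=T, B2=F, B3=T, B4=S, B5=T, B5=F
test 2 (s=1, w=6, y=3) fires B1->F, B2->T, B2->T, B2->F, B4->S, B3->T, B5->T, B5->T, B5->T, B5->T, B5->T, B5->T, B5->F; hits B1=F, B2=T, B2=F, B3=T, B4=S, B5=T, B5=F
test 3 (s=0, w=5, y=3) fires B1->F, B2->T, B2->T, B2->T, B2->F, B4->E, B3->F, B5->T, B5->T, B5->T, B5->T, B5->T, B5->F; hits B1=F, B2=T, B2=F, B3=F, B4=E, B5=T, B5=F
test 4 (s=2, w=5, y=3) fires B1->T, B2->T, B2->T, B2->T, B2->T, B2->T, B2->T, B2->F, B4->E, B3->F, B5->T, B5->T, B5->T, B5->T, ...; hits B1=T, B2=T, B2=F, B3=F, B4=E, B5=T, B5=F
test 5 (s=3, w=7, y=3) fires B1->F, B2->F, B4->E, B3->F, B5->T, B5->T, B5->T, B5->T, B5->F; hits B1=F, B2=F, B3=F, B4=E, B5=T, B5=F
test 6 (s=1, w=6, y=2) fires B1->F, B2->T, B2->T, B2->F, B4->S, B3->T, B5->T, B5->T, B5->T, B5->T, B5->T, B5->T, B5->F; hits B1=F, B2=T, B2=F, B3=T, B4=S, B5=T, B5=F
pool-wide coverage (10 outcomes): B1=T, B1=F, B2=T, B2=F, B3=T, B3=F, B4=S, B4=E, B5=T, B5=F
size 1 is not enough: best union over all size-1 subsets is 7/10
the canonical winner is {1, 4}: size 2, full 10-outcome coverage, earliest index list among size-2 covers

Answer: 1, 4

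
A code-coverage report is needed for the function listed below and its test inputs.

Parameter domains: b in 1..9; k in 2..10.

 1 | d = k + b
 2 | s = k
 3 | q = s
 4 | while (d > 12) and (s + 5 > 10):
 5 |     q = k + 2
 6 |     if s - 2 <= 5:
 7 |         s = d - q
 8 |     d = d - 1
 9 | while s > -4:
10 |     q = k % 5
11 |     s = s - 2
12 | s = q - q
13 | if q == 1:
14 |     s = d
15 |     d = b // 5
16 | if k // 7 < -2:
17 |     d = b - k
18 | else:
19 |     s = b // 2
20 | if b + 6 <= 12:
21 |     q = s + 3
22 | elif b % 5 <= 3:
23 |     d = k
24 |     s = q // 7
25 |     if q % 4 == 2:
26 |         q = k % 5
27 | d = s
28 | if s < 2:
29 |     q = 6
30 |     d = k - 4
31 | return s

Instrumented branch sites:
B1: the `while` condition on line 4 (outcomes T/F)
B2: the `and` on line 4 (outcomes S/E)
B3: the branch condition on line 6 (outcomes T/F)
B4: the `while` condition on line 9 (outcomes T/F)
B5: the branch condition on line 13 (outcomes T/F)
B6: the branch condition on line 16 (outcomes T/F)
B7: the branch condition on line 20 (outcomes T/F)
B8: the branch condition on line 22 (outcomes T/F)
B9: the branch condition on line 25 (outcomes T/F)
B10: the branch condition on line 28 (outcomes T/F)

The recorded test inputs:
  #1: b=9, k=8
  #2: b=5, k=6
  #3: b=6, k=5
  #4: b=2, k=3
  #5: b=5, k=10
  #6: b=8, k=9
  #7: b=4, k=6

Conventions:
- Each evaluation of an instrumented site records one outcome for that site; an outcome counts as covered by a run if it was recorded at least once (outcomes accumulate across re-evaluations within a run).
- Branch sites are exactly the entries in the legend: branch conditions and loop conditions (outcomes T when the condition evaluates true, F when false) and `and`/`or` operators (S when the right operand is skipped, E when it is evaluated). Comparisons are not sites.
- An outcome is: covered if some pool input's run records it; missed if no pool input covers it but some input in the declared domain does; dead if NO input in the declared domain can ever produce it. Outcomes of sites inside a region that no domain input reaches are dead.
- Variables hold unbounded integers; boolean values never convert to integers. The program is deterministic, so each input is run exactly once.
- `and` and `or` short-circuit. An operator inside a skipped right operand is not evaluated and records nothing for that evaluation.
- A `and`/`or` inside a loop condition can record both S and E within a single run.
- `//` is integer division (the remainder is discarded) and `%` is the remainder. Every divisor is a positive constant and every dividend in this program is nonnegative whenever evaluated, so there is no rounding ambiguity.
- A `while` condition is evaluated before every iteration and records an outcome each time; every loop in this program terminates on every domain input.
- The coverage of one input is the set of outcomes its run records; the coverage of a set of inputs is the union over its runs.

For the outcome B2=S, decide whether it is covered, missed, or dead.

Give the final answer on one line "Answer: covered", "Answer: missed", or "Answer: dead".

B2=S is recorded by pool input(s) 1, 2, 3, 4, 5, 6, 7 -> covered

Answer: covered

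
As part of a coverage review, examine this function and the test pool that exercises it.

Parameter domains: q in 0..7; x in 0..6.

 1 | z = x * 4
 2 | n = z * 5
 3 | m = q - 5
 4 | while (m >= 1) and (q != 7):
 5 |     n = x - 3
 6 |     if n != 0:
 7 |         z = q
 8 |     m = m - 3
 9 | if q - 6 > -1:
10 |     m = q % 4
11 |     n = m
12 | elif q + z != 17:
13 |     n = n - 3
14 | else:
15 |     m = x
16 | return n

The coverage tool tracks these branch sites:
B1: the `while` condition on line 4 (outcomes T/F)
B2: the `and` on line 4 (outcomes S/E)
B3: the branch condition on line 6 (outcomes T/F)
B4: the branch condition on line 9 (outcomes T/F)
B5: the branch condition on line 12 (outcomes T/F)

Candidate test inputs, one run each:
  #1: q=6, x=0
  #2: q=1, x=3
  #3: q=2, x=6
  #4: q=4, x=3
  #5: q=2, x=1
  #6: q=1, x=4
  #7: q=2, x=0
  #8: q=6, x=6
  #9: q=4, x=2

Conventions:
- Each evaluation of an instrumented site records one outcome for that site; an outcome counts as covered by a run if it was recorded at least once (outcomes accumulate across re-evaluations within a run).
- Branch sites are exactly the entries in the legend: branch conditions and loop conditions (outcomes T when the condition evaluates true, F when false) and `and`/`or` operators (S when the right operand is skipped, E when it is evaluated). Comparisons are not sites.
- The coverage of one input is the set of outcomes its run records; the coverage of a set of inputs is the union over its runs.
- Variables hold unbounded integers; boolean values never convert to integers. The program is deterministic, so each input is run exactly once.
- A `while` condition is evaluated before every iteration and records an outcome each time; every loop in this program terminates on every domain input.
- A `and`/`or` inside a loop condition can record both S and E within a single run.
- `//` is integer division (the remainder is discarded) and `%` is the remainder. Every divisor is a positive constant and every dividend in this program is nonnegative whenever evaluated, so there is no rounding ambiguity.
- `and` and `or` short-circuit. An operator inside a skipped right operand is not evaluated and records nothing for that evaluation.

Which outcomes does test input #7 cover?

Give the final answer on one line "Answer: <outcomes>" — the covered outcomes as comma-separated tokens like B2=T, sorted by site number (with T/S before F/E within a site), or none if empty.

Event log for input #7 (q=2, x=0):
  B2->S, B1->F, B4->F, B5->T
deduplicating events, the covered set is: B1=F, B2=S, B4=F, B5=T

Answer: B1=F, B2=S, B4=F, B5=T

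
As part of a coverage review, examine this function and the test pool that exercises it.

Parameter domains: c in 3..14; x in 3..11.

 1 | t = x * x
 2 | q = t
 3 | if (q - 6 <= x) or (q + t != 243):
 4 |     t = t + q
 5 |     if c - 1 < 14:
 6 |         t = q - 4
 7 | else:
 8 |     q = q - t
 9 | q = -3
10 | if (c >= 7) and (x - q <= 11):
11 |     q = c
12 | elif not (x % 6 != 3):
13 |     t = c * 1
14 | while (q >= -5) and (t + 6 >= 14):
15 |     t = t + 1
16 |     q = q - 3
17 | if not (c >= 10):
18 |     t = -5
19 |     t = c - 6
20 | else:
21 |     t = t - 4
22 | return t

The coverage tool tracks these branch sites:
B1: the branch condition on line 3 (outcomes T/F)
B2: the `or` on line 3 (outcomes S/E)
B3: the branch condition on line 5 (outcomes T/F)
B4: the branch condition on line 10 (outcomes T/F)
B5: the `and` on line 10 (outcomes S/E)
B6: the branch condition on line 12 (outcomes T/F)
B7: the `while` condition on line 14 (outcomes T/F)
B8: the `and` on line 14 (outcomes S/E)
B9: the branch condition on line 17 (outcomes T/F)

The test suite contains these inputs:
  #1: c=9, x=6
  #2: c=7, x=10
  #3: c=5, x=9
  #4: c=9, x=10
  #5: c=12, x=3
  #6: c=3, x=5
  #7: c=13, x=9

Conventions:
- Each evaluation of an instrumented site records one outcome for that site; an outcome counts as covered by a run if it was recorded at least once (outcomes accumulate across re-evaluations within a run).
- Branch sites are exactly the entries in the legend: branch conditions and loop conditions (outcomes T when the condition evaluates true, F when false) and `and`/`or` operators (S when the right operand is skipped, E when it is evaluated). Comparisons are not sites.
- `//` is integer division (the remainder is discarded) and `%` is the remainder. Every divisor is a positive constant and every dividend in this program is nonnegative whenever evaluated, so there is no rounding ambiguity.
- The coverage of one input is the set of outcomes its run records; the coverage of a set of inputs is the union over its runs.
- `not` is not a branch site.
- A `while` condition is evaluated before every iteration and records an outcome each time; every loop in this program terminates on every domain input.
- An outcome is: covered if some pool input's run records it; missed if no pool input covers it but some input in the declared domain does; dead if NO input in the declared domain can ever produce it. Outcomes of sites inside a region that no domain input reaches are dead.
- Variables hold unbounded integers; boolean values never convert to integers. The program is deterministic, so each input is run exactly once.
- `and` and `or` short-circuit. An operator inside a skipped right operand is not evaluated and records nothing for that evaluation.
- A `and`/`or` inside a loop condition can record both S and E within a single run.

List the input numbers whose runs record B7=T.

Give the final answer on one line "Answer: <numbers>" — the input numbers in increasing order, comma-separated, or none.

input #1 (c=9, x=6): records B7=T
input #2 (c=7, x=10): records B7=T
input #3 (c=5, x=9): does not record B7=T
input #4 (c=9, x=10): records B7=T
input #5 (c=12, x=3): does not record B7=T
input #6 (c=3, x=5): records B7=T
input #7 (c=13, x=9): records B7=T

Answer: 1, 2, 4, 6, 7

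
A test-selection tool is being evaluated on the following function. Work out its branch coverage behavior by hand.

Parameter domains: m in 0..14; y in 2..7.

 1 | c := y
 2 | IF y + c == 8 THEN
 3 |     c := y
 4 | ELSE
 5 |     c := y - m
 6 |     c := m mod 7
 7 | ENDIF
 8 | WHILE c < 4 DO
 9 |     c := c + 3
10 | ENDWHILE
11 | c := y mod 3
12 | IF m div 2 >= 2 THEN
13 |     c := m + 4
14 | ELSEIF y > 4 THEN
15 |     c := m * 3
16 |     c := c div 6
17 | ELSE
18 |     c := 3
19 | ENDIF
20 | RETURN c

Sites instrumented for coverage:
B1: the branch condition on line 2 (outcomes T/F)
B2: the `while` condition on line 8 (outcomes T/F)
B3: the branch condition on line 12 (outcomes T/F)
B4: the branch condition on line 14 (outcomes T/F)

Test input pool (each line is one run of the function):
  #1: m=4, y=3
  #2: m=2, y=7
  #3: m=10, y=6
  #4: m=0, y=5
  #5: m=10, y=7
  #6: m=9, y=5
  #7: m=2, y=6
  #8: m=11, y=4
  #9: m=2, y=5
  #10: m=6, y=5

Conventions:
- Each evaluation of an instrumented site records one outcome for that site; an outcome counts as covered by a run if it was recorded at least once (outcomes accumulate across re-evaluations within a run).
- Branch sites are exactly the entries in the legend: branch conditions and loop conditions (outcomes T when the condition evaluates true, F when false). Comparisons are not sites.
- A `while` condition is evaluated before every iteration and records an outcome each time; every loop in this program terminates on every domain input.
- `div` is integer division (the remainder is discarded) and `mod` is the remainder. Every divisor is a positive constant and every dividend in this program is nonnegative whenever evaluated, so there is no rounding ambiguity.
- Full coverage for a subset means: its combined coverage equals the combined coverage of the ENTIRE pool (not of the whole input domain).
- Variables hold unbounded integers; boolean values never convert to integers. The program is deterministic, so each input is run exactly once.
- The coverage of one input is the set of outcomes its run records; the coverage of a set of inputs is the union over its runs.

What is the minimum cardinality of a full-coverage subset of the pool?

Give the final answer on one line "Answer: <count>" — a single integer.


run #1 (m=4, y=3) runs B1->F, B2->F, B3->T; records B1=F, B2=F, B3=T
run #2 (m=2, y=7) runs B1->F, B2->T, B2->F, B3->F, B4->T; records B1=F, B2=T, B2=F, B3=F, B4=T
run #3 (m=10, y=6) runs B1->F, B2->T, B2->F, B3->T; records B1=F, B2=T, B2=F, B3=T
run #4 (m=0, y=5) runs B1->F, B2->T, B2->T, B2->F, B3->F, B4->T; records B1=F, B2=T, B2=F, B3=F, B4=T
run #5 (m=10, y=7) runs B1->F, B2->T, B2->F, B3->T; records B1=F, B2=T, B2=F, B3=T
run #6 (m=9, y=5) runs B1->F, B2->T, B2->F, B3->T; records B1=F, B2=T, B2=F, B3=T
run #7 (m=2, y=6) runs B1->F, B2->T, B2->F, B3->F, B4->T; records B1=F, B2=T, B2=F, B3=F, B4=T
run #8 (m=11, y=4) runs B1->T, B2->F, B3->T; records B1=T, B2=F, B3=T
run #9 (m=2, y=5) runs B1->F, B2->T, B2->F, B3->F, B4->T; records B1=F, B2=T, B2=F, B3=F, B4=T
run #10 (m=6, y=5) runs B1->F, B2->F, B3->T; records B1=F, B2=F, B3=T
the full pool covers 7 outcomes: B1=T, B1=F, B2=T, B2=F, B3=T, B3=F, B4=T
checked all size-1 subsets: none covers 7 outcomes (max 5/7)
the canonical winner is {2, 8}: size 2, full 7-outcome coverage, earliest index list among size-2 covers
Answer: 2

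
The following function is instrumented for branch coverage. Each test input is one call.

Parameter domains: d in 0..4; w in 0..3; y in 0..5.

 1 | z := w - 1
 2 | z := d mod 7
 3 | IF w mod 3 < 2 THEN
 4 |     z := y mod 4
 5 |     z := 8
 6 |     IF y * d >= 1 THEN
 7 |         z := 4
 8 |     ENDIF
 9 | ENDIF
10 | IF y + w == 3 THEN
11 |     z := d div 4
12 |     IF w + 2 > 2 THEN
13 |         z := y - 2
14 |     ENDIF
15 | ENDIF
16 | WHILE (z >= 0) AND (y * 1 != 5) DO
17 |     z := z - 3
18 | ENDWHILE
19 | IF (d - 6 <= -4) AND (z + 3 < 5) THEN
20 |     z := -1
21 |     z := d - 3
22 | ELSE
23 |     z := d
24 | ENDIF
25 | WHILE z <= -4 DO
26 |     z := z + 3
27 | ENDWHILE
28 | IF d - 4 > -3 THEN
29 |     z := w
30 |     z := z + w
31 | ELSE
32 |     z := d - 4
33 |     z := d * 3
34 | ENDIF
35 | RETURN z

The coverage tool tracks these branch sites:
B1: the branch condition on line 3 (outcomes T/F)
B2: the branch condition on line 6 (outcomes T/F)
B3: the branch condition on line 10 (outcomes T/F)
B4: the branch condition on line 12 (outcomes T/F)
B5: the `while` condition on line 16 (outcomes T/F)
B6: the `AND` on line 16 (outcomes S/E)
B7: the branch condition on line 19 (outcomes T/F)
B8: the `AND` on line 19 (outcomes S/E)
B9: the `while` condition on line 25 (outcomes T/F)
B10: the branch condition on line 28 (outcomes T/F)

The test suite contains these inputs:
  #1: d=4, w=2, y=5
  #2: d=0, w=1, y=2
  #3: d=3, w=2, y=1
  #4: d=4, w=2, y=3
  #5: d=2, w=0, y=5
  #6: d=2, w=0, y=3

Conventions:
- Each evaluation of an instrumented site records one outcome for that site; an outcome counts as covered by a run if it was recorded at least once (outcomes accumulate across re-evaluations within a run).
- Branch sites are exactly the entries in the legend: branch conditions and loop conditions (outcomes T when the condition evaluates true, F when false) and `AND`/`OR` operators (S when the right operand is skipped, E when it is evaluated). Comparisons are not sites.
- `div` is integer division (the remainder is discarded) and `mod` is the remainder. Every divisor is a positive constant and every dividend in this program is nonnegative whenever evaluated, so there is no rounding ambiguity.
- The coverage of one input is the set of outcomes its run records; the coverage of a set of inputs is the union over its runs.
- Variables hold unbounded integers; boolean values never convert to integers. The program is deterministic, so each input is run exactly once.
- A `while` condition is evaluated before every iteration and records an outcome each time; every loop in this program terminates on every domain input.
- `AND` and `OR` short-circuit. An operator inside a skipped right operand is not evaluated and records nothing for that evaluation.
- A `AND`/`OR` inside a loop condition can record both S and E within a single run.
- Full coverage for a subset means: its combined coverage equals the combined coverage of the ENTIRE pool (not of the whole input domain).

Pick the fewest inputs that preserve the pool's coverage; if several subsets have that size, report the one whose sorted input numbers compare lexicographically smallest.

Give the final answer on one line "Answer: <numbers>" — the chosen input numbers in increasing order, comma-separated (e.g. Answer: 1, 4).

#1 (d=4, w=2, y=5) -> B1->F, B3->F, B6->E, B5->F, B8->S, B7->F, B9->F, B10->T; covered: B1=F, B3=F, B5=F, B6=E, B7=F, B8=S, B9=F, B10=T
#2 (d=0, w=1, y=2) -> B1->T, B2->F, B3->T, B4->T, B6->E, B5->T, B6->S, B5->F, B8->E, B7->T, B9->F, B10->F; covered: B1=T, B2=F, B3=T, B4=T, B5=T, B5=F, B6=S, B6=E, B7=T, B8=E, B9=F, B10=F
#3 (d=3, w=2, y=1) -> B1->F, B3->T, B4->T, B6->S, B5->F, B8->S, B7->F, B9->F, B10->T; covered: B1=F, B3=T, B4=T, B5=F, B6=S, B7=F, B8=S, B9=F, B10=T
#4 (d=4, w=2, y=3) -> B1->F, B3->F, B6->E, B5->T, B6->E, B5->T, B6->S, B5->F, B8->S, B7->F, B9->F, B10->T; covered: B1=F, B3=F, B5=T, B5=F, B6=S, B6=E, B7=F, B8=S, B9=F, B10=T
#5 (d=2, w=0, y=5) -> B1->T, B2->T, B3->F, B6->E, B5->F, B8->E, B7->F, B9->F, B10->T; covered: B1=T, B2=T, B3=F, B5=F, B6=E, B7=F, B8=E, B9=F, B10=T
#6 (d=2, w=0, y=3) -> B1->T, B2->T, B3->T, B4->F, B6->E, B5->T, B6->S, B5->F, B8->E, B7->T, B9->F, B10->T; covered: B1=T, B2=T, B3=T, B4=F, B5=T, B5=F, B6=S, B6=E, B7=T, B8=E, B9=F, B10=T
together the pool reaches 19 outcomes: B1=T, B1=F, B2=T, B2=F, B3=T, B3=F, B4=T, B4=F, B5=T, B5=F, B6=S, B6=E, B7=T, B7=F, B8=S, B8=E, B9=F, B10=T, B10=F
every size-1 subset falls short of the 19 outcomes (best: 12/19)
every size-2 subset falls short of the 19 outcomes (best: 17/19)
the canonical winner is {1, 2, 6}: size 3, full 19-outcome coverage, earliest index list among size-3 covers

Answer: 1, 2, 6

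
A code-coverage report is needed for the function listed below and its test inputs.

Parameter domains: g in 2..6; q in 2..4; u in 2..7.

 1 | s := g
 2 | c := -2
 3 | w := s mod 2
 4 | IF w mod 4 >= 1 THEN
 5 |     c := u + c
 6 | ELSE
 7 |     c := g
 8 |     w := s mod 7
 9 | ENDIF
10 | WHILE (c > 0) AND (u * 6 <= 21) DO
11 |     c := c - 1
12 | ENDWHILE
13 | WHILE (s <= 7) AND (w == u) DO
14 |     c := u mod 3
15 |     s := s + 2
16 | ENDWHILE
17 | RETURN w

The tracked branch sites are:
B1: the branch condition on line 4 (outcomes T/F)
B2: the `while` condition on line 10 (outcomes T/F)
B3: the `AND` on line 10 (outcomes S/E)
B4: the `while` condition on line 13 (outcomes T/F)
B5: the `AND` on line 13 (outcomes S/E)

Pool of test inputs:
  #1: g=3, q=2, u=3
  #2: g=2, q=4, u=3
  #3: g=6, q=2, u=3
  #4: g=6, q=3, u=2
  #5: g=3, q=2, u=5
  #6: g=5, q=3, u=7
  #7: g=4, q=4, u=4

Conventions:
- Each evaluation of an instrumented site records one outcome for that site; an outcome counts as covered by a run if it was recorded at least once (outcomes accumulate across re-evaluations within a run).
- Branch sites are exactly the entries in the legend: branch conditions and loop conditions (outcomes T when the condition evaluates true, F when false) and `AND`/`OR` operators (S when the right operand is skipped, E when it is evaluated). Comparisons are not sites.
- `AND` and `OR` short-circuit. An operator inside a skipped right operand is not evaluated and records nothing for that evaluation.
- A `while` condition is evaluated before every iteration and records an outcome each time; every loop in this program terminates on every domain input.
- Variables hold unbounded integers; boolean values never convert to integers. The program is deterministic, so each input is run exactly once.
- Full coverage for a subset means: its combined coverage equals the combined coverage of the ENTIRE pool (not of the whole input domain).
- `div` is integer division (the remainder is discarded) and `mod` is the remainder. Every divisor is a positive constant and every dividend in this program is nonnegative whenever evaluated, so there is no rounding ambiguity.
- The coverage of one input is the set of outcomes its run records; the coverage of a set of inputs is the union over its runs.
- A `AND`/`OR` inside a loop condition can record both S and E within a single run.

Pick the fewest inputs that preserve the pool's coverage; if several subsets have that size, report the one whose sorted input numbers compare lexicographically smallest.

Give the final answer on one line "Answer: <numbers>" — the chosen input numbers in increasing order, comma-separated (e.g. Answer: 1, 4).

run #1 (g=3, q=2, u=3) runs B1->T, B3->E, B2->T, B3->S, B2->F, B5->E, B4->F; records B1=T, B2=T, B2=F, B3=S, B3=E, B4=F, B5=E
run #2 (g=2, q=4, u=3) runs B1->F, B3->E, B2->T, B3->E, B2->T, B3->S, B2->F, B5->E, B4->F; records B1=F, B2=T, B2=F, B3=S, B3=E, B4=F, B5=E
run #3 (g=6, q=2, u=3) runs B1->F, B3->E, B2->T, B3->E, B2->T, B3->E, B2->T, B3->E, B2->T, B3->E, B2->T, B3->E, B2->T, B3->S, ...; records B1=F, B2=T, B2=F, B3=S, B3=E, B4=F, B5=E
run #4 (g=6, q=3, u=2) runs B1->F, B3->E, B2->T, B3->E, B2->T, B3->E, B2->T, B3->E, B2->T, B3->E, B2->T, B3->E, B2->T, B3->S, ...; records B1=F, B2=T, B2=F, B3=S, B3=E, B4=F, B5=E
run #5 (g=3, q=2, u=5) runs B1->T, B3->E, B2->F, B5->E, B4->F; records B1=T, B2=F, B3=E, B4=F, B5=E
run #6 (g=5, q=3, u=7) runs B1->T, B3->E, B2->F, B5->E, B4->F; records B1=T, B2=F, B3=E, B4=F, B5=E
run #7 (g=4, q=4, u=4) runs B1->F, B3->E, B2->F, B5->E, B4->T, B5->E, B4->T, B5->S, B4->F; records B1=F, B2=F, B3=E, B4=T, B4=F, B5=S, B5=E
union over all inputs: B1=T, B1=F, B2=T, B2=F, B3=S, B3=E, B4=T, B4=F, B5=S, B5=E (10 outcomes)
every size-1 subset falls short of the 10 outcomes (best: 7/10)
size 2: inputs {1, 7} cover all 10 outcomes, and no lexicographically smaller subset of this size does

Answer: 1, 7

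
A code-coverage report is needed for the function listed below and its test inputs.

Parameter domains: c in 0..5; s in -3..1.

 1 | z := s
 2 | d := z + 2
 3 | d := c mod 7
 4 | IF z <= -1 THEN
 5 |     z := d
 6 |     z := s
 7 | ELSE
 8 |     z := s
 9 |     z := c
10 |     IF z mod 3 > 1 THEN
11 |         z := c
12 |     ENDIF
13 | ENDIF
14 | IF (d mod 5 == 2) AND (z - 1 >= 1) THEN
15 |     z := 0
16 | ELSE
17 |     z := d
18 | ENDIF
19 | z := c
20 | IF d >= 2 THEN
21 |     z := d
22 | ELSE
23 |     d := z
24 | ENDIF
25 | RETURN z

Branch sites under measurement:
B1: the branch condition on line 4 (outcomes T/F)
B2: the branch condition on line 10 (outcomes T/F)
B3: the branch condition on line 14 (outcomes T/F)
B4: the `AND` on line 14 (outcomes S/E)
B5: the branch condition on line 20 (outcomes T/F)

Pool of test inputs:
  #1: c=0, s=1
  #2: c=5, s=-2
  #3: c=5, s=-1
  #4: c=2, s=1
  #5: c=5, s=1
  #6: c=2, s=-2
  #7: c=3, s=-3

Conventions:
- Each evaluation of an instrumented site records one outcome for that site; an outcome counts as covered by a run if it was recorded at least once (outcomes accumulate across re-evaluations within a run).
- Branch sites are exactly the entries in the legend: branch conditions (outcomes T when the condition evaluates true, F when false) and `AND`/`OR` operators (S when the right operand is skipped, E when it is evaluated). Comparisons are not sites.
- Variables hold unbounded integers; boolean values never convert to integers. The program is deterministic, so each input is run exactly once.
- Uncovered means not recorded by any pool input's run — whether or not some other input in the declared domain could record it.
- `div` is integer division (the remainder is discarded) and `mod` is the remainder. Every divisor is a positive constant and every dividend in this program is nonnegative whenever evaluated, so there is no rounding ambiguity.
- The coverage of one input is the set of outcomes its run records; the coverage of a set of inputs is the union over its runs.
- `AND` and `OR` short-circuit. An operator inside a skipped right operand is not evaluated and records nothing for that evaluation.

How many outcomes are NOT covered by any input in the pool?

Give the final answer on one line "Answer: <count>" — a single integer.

run #1 (c=0, s=1) runs B1->F, B2->F, B4->S, B3->F, B5->F; records B1=F, B2=F, B3=F, B4=S, B5=F
run #2 (c=5, s=-2) runs B1->T, B4->S, B3->F, B5->T; records B1=T, B3=F, B4=S, B5=T
run #3 (c=5, s=-1) runs B1->T, B4->S, B3->F, B5->T; records B1=T, B3=F, B4=S, B5=T
run #4 (c=2, s=1) runs B1->F, B2->T, B4->E, B3->T, B5->T; records B1=F, B2=T, B3=T, B4=E, B5=T
run #5 (c=5, s=1) runs B1->F, B2->T, B4->S, B3->F, B5->T; records B1=F, B2=T, B3=F, B4=S, B5=T
run #6 (c=2, s=-2) runs B1->T, B4->E, B3->F, B5->T; records B1=T, B3=F, B4=E, B5=T
run #7 (c=3, s=-3) runs B1->T, B4->S, B3->F, B5->T; records B1=T, B3=F, B4=S, B5=T
union over the pool: B1=T, B1=F, B2=T, B2=F, B3=T, B3=F, B4=S, B4=E, B5=T, B5=F
uncovered (0 of 10): none

Answer: 0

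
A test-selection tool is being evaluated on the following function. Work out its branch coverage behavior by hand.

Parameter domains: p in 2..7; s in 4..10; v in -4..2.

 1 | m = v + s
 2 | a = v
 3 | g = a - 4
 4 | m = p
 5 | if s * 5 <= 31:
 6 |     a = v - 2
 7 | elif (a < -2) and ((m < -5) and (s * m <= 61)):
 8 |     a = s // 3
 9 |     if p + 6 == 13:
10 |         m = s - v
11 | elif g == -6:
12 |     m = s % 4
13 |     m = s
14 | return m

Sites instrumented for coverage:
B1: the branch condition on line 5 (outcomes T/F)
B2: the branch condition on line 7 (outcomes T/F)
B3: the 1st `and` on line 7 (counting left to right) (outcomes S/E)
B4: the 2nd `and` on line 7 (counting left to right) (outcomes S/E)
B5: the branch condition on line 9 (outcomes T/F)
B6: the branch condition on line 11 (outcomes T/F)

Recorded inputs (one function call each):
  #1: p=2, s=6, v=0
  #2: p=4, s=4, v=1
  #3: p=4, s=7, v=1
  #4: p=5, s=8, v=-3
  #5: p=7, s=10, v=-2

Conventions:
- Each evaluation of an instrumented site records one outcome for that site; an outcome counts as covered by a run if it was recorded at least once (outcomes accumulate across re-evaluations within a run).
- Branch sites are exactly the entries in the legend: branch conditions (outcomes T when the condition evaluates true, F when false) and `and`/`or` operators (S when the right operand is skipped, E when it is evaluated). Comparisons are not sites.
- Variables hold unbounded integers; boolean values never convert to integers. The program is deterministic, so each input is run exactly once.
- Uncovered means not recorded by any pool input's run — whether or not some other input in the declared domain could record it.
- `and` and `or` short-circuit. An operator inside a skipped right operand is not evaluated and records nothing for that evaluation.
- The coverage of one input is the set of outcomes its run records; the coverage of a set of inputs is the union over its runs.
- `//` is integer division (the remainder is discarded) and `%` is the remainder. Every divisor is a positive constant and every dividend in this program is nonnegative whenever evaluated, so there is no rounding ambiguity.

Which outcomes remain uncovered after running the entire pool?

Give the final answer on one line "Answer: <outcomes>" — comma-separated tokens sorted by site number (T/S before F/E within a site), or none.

input #1, p=2, s=6, v=0: outcomes B1=T
input #2, p=4, s=4, v=1: outcomes B1=T
input #3, p=4, s=7, v=1: outcomes B1=F, B2=F, B3=S, B6=F
input #4, p=5, s=8, v=-3: outcomes B1=F, B2=F, B3=E, B4=S, B6=F
input #5, p=7, s=10, v=-2: outcomes B1=F, B2=F, B3=S, B6=T
union over the pool: B1=T, B1=F, B2=F, B3=S, B3=E, B4=S, B6=T, B6=F
uncovered (4 of 12): B2=T, B4=E, B5=T, B5=F

Answer: B2=T, B4=E, B5=T, B5=F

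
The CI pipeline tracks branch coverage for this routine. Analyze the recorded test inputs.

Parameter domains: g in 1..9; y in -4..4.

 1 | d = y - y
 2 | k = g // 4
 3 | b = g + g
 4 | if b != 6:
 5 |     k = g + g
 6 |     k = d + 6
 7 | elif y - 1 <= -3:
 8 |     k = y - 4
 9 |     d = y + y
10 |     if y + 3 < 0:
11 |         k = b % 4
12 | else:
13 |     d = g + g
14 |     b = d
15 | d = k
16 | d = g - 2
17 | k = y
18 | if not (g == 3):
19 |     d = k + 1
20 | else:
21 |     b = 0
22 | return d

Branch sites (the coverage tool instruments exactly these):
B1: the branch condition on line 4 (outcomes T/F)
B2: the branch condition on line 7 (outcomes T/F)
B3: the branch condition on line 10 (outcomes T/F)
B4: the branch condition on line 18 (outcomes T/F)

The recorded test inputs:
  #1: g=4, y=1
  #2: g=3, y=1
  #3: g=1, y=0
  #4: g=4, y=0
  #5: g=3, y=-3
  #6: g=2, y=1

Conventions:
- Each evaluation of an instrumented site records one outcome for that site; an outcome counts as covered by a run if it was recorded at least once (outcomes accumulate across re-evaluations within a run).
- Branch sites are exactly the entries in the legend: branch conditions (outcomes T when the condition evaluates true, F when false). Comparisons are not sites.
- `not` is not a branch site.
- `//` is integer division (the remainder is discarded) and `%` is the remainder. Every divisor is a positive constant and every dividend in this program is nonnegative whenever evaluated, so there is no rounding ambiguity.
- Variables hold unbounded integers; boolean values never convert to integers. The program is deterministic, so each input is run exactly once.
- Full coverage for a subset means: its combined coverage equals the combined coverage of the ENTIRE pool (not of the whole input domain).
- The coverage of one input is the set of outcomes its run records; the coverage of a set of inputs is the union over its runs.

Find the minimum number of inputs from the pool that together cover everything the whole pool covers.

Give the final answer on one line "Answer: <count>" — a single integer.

input #1, g=4, y=1: events B1->T, B4->T; outcomes B1=T, B4=T
input #2, g=3, y=1: events B1->F, B2->F, B4->F; outcomes B1=F, B2=F, B4=F
input #3, g=1, y=0: events B1->T, B4->T; outcomes B1=T, B4=T
input #4, g=4, y=0: events B1->T, B4->T; outcomes B1=T, B4=T
input #5, g=3, y=-3: events B1->F, B2->T, B3->F, B4->F; outcomes B1=F, B2=T, B3=F, B4=F
input #6, g=2, y=1: events B1->T, B4->T; outcomes B1=T, B4=T
the full pool covers 7 outcomes: B1=T, B1=F, B2=T, B2=F, B3=F, B4=T, B4=F
no size-1 subset reaches all 7 outcomes (best union: 4/7)
no size-2 subset reaches all 7 outcomes (best union: 6/7)
size 3: inputs {1, 2, 5} cover all 7 outcomes, and no lexicographically smaller subset of this size does

Answer: 3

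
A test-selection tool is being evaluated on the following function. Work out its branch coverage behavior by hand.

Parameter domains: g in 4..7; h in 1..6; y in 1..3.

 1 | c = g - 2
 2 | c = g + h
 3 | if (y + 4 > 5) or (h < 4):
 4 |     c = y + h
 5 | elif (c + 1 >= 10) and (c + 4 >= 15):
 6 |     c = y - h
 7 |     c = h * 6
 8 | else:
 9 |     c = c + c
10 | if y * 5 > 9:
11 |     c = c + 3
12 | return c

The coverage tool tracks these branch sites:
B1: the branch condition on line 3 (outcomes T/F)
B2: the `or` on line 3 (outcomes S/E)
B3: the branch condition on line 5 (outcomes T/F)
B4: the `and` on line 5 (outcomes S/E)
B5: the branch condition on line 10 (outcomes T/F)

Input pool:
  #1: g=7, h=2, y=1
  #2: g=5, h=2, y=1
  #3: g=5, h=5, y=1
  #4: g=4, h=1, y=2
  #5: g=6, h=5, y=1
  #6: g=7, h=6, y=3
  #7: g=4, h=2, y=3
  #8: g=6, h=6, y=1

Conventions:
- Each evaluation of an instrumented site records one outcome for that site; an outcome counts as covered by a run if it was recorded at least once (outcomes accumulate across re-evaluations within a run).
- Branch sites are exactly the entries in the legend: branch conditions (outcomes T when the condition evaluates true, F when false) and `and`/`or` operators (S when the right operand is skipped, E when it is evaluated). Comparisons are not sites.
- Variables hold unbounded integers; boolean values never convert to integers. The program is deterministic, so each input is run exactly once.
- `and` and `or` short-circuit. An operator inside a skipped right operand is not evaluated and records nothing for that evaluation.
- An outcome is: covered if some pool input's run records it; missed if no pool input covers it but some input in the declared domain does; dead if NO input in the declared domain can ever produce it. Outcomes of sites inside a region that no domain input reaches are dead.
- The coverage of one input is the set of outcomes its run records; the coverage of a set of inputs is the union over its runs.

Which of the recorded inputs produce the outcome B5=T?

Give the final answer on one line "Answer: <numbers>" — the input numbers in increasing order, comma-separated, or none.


input #1 (g=7, h=2, y=1): misses B5=T
input #2 (g=5, h=2, y=1): misses B5=T
input #3 (g=5, h=5, y=1): misses B5=T
input #4 (g=4, h=1, y=2): covers B5=T
input #5 (g=6, h=5, y=1): misses B5=T
input #6 (g=7, h=6, y=3): covers B5=T
input #7 (g=4, h=2, y=3): covers B5=T
input #8 (g=6, h=6, y=1): misses B5=T
Answer: 4, 6, 7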